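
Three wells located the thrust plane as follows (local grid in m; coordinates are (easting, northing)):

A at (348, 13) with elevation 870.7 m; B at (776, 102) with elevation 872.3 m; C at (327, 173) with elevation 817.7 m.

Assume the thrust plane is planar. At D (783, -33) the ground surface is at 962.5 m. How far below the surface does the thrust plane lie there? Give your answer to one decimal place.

46.2 m

Let the plane be z = a·E + b·N + c.
B−A: 428a + 89b = 1.6;  C−A: −21a + 160b = −53.
Solving gives a = 0.07069, b = −0.32197.
Then c = 870.7 − a·348 − b·13 = 850.29.
At (783, -33): z_contact = 55.35 + 10.63 + 850.29 = 916.26 m.
Depth below ground = 962.5 − 916.26 = 46.2 m.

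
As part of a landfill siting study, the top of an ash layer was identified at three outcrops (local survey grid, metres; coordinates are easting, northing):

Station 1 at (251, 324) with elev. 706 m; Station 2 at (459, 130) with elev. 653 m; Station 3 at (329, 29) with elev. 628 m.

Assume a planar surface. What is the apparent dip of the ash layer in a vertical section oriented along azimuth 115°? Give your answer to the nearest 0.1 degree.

6.9°

Two edge vectors: Station 1→Station 2 = (208, -194, -53), Station 1→Station 3 = (78, -295, -78).
Normal n = (Station 1→Station 2) × (Station 1→Station 3) = (-503, 12090, -46228).
So ∂z/∂easting = −n_x/n_z = −0.01088 and ∂z/∂northing = −n_y/n_z = 0.26153.
Unit vector along 115° is (sin 115°, cos 115°) = (0.9063, -0.4226).
Slope in that direction = a·(0.9063) + b·(-0.4226) = −0.12039.
Apparent dip = arctan|0.12039| = 6.9° (true dip is 14.7°, so apparent ≤ true as expected).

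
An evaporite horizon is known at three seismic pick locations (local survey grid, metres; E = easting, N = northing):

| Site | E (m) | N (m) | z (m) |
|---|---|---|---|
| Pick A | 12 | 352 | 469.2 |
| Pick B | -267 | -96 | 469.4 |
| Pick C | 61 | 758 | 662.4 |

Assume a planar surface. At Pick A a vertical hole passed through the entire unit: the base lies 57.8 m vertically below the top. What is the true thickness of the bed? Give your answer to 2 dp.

Let the plane be z = a·E + b·N + c.
Pick B−Pick A: −279a − 448b = 0.2;  Pick C−Pick A: 49a + 406b = 193.2.
Solving gives a = −0.94867, b = 0.59036.
|∇z| = √(a²+b²) = 1.11736, so dip δ = arctan(1.11736) = 48.17°.
True thickness = vertical thickness × cos δ = 57.8 × cos 48.17° = 38.55 m.

38.55 m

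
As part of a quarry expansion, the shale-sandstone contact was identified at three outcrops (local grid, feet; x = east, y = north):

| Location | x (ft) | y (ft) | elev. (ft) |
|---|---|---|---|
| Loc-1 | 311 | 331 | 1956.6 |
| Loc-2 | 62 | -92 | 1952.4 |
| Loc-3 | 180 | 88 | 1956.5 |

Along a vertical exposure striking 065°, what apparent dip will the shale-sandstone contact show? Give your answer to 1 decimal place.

Let the plane be z = a·x + b·y + c.
Loc-2−Loc-1: −249a − 423b = −4.2;  Loc-3−Loc-1: −131a − 243b = −0.1.
Solving gives a = 0.19205, b = −0.10312.
Unit vector along 065° is (sin 65°, cos 65°) = (0.9063, 0.4226).
Slope in that direction = a·(0.9063) + b·(0.4226) = 0.13047.
Apparent dip = arctan|0.13047| = 7.4° (true dip is 12.3°, so apparent ≤ true as expected).

7.4°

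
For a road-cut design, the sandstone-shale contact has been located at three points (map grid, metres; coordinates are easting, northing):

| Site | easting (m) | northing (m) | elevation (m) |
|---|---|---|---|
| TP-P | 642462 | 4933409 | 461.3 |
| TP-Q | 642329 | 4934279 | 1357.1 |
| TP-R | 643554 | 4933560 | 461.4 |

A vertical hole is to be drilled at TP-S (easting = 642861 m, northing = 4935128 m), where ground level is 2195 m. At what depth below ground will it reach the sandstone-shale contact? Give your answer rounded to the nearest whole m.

56 m

Let the plane be z = a·easting + b·northing + c.
TP-Q−TP-P: −133a + 870b = 895.8;  TP-R−TP-P: 1092a + 151b = 0.1.
Solving gives a = −0.13934192, b = 1.00835348.
Then c = 461.3 − a·642462 − b·4933409 = −4884636.93.
At (642861, 4935128): z_contact = −89577.5 + 4976353.5 − 4884636.93 = 2139.1 m.
Depth below ground = 2195 − 2139.1 = 56 m.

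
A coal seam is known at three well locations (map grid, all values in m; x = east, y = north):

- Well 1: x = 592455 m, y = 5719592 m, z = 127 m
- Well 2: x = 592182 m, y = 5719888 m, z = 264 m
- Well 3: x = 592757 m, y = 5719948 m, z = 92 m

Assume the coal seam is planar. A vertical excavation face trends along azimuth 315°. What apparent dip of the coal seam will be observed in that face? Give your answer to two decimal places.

19.02°

Two edge vectors: Well 1→Well 2 = (-273, 296, 137), Well 1→Well 3 = (302, 356, -35).
Normal n = (Well 1→Well 2) × (Well 1→Well 3) = (-59132, 31819, -186580).
So ∂z/∂x = −n_x/n_z = −0.31693 and ∂z/∂y = −n_y/n_z = 0.17054.
Unit vector along 315° is (sin 315°, cos 315°) = (-0.7071, 0.7071).
Slope in that direction = a·(-0.7071) + b·(0.7071) = 0.34469.
Apparent dip = arctan|0.34469| = 19.02° (true dip is 19.8°, so apparent ≤ true as expected).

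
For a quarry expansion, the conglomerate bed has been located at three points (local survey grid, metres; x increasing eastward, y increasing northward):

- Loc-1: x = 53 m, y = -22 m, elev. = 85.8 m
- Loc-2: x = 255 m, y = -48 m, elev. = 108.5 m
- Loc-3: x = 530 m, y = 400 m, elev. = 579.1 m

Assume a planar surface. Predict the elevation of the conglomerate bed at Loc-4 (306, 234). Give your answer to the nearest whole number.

377 m

Let the plane be z = a·x + b·y + c.
Loc-2−Loc-1: 202a − 26b = 22.7;  Loc-3−Loc-1: 477a + 422b = 493.3.
Solving gives a = 0.22945, b = 0.90960.
Then c = 85.8 − a·53 − b·-22 = 93.65.
At (306, 234): z = 70.2 + 212.8 + 93.65 = 376.7 m.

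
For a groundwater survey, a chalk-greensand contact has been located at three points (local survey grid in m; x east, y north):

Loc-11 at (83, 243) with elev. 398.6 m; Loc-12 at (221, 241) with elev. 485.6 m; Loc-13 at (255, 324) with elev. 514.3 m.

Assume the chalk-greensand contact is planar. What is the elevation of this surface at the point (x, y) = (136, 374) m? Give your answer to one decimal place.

443.5 m

Two edge vectors: Loc-11→Loc-12 = (138, -2, 87), Loc-11→Loc-13 = (172, 81, 115.7).
Normal n = (Loc-11→Loc-12) × (Loc-11→Loc-13) = (-7278.4, -1002.6, 11522).
So ∂z/∂x = −n_x/n_z = 0.63170 and ∂z/∂y = −n_y/n_z = 0.08702.
Intercept c from Loc-11: 398.6 − 52.43 − 21.14 = 325.02.
At (136, 374): z = 85.9 + 32.5 + 325.02 = 443.5 m.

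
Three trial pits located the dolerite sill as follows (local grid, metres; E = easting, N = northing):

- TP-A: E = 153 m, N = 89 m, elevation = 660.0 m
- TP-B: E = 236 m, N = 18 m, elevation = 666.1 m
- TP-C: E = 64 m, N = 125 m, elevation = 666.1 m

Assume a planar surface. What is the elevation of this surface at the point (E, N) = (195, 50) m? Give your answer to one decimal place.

Let the plane be z = a·E + b·N + c.
TP-B−TP-A: 83a − 71b = 6.1;  TP-C−TP-A: −89a + 36b = 6.1.
Solving gives a = −0.19595, b = −0.31498.
Then c = 660 − a·153 − b·89 = 718.01.
At (195, 50): z = −38.2 − 15.7 + 718.01 = 664.1 m.

664.1 m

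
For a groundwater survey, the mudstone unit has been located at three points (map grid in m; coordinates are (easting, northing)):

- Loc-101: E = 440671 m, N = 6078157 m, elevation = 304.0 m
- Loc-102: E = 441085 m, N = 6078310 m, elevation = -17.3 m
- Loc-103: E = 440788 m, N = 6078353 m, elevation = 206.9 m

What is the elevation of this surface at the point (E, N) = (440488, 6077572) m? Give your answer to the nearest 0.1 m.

Two edge vectors: Loc-101→Loc-102 = (414, 153, -321.3), Loc-101→Loc-103 = (117, 196, -97.1).
Normal n = (Loc-101→Loc-102) × (Loc-101→Loc-103) = (48118.5, 2607.3, 63243).
So ∂z/∂E = −n_x/n_z = −0.760851003 and ∂z/∂N = −n_y/n_z = −0.041226697.
Intercept c from Loc-101: 304 + 335284.97 + 250582.34 = 586171.31.
At (440488, 6077572): z = −335145.7 − 250558.2 + 586171.31 = 467.4 m.

467.4 m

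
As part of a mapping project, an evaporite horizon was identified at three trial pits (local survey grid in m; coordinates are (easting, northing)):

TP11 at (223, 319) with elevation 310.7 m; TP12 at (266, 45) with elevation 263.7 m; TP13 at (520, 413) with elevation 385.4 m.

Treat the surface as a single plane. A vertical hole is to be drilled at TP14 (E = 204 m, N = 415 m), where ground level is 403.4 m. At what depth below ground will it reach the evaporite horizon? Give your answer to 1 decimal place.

77.0 m

Two edge vectors: TP11→TP12 = (43, -274, -47), TP11→TP13 = (297, 94, 74.7).
Normal n = (TP11→TP12) × (TP11→TP13) = (-16049.8, -17171.1, 85420).
So ∂z/∂E = −n_x/n_z = 0.18789 and ∂z/∂N = −n_y/n_z = 0.20102.
Intercept c from TP11: 310.7 − 41.90 − 64.13 = 204.67.
At (204, 415): z_contact = 38.33 + 83.42 + 204.67 = 326.43 m.
Depth below ground = 403.4 − 326.43 = 77.0 m.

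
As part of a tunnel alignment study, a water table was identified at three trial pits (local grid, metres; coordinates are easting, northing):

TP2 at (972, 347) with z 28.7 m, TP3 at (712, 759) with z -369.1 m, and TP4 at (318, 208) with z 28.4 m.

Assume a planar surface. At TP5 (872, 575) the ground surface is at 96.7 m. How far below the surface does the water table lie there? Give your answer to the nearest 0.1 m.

Let the plane be z = a·easting + b·northing + c.
TP3−TP2: −260a + 412b = −397.8;  TP4−TP2: −654a − 139b = −0.3.
Solving gives a = 0.18135, b = −0.85109.
Then c = 28.7 − a·972 − b·347 = 147.76.
At (872, 575): z_contact = 158.14 − 489.38 + 147.76 = -183.48 m.
Depth below ground = 96.7 − (-183.48) = 280.2 m.

280.2 m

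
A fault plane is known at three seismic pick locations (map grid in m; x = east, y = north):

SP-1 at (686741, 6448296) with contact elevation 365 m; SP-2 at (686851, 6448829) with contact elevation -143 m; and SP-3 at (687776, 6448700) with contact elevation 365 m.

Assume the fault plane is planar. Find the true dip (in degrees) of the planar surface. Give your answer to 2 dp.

Two edge vectors: SP-1→SP-2 = (110, 533, -508), SP-1→SP-3 = (1035, 404, 0).
Normal n = (SP-1→SP-2) × (SP-1→SP-3) = (205232, -525780, -507215).
So ∂z/∂x = −n_x/n_z = 0.40463 and ∂z/∂y = −n_y/n_z = −1.03660.
Gradient magnitude |∇z| = √(a² + b²) = √(0.16372 + 1.07454) = 1.11277.
True dip = arctan(1.11277) = 48.06°, dipping toward NNW (azimuth ≈ 339°).

48.06°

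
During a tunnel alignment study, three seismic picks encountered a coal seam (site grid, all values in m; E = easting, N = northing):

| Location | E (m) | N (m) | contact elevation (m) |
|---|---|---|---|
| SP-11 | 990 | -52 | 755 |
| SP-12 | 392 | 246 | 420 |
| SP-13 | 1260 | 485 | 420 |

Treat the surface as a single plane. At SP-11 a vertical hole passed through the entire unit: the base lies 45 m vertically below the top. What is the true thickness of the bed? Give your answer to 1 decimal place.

Two edge vectors: SP-11→SP-12 = (-598, 298, -335), SP-11→SP-13 = (270, 537, -335).
Normal n = (SP-11→SP-12) × (SP-11→SP-13) = (80065, -290780, -401586).
So ∂z/∂E = −n_x/n_z = 0.19937 and ∂z/∂N = −n_y/n_z = −0.72408.
|∇z| = √(a²+b²) = 0.75103, so dip δ = arctan(0.75103) = 36.91°.
True thickness = vertical thickness × cos δ = 45 × cos 36.91° = 36.0 m.

36.0 m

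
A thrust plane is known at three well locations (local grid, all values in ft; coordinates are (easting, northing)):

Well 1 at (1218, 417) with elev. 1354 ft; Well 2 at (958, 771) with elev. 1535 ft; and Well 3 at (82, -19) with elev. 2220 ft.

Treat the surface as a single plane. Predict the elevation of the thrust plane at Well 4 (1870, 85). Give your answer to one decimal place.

Two edge vectors: Well 1→Well 2 = (-260, 354, 181), Well 1→Well 3 = (-1136, -436, 866).
Normal n = (Well 1→Well 2) × (Well 1→Well 3) = (385480, 19544, 515504).
So ∂z/∂E = −n_x/n_z = −0.747773 and ∂z/∂N = −n_y/n_z = −0.037912.
Intercept c from Well 1: 1354 + 910.79 + 15.81 = 2280.60.
At (1870, 85): z = −1398.3 − 3.2 + 2280.60 = 879.0 ft.

879.0 ft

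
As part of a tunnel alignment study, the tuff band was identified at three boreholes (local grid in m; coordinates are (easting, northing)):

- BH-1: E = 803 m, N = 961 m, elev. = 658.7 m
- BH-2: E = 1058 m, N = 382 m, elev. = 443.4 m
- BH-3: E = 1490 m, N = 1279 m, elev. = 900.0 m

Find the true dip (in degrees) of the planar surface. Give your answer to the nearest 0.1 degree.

24.8°

Two edge vectors: BH-1→BH-2 = (255, -579, -215.3), BH-1→BH-3 = (687, 318, 241.3).
Normal n = (BH-1→BH-2) × (BH-1→BH-3) = (-71247.3, -209442.6, 478863).
So ∂z/∂E = −n_x/n_z = 0.14878 and ∂z/∂N = −n_y/n_z = 0.43737.
Gradient magnitude |∇z| = √(a² + b²) = √(0.02214 + 0.19130) = 0.46199.
True dip = arctan(0.46199) = 24.8°, dipping toward SSW (azimuth ≈ 199°).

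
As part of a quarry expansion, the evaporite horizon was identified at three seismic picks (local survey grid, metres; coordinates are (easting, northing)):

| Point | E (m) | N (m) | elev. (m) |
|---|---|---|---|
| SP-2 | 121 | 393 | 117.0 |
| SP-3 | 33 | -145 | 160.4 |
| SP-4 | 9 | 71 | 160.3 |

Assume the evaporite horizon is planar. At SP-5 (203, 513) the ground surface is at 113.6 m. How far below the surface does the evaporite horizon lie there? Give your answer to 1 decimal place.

Let the plane be z = a·E + b·N + c.
SP-3−SP-2: −88a − 538b = 43.4;  SP-4−SP-2: −112a − 322b = 43.3.
Solving gives a = −0.29200, b = −0.03291.
Then c = 117 − a·121 − b·393 = 165.26.
At (203, 513): z_contact = −59.28 − 16.88 + 165.26 = 89.11 m.
Depth below ground = 113.6 − 89.11 = 24.5 m.

24.5 m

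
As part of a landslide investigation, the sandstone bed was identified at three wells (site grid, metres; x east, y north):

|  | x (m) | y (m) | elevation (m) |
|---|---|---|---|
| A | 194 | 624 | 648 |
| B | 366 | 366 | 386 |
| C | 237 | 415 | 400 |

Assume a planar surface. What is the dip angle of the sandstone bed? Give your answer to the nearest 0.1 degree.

52.8°

Let the plane be z = a·x + b·y + c.
B−A: 172a − 258b = −262;  C−A: 43a − 209b = −248.
Solving gives a = 0.37121, b = 1.26298.
Gradient magnitude |∇z| = √(a² + b²) = √(0.13780 + 1.59511) = 1.31640.
True dip = arctan(1.31640) = 52.8°, dipping toward SSW (azimuth ≈ 196°).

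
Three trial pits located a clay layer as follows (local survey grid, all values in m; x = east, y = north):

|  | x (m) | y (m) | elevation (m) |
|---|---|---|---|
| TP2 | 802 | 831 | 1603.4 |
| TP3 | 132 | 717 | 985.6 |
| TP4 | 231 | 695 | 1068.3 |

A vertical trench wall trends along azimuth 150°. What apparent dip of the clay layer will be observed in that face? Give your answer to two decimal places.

14.08°

Let the plane be z = a·x + b·y + c.
TP3−TP2: −670a − 114b = −617.8;  TP4−TP2: −571a − 136b = −535.1.
Solving gives a = 0.88448, b = 0.22106.
Unit vector along 150° is (sin 150°, cos 150°) = (0.5000, -0.8660).
Slope in that direction = a·(0.5000) + b·(-0.8660) = 0.25080.
Apparent dip = arctan|0.25080| = 14.08° (true dip is 42.4°, so apparent ≤ true as expected).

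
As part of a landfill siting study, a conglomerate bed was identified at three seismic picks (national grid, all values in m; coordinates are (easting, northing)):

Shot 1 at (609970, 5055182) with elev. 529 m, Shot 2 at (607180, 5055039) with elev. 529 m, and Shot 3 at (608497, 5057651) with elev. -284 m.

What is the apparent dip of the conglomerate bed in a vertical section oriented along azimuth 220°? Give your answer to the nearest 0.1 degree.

Two edge vectors: Shot 1→Shot 2 = (-2790, -143, 0), Shot 1→Shot 3 = (-1473, 2469, -813).
Normal n = (Shot 1→Shot 2) × (Shot 1→Shot 3) = (116259, -2268270, -7099149).
So ∂z/∂E = −n_x/n_z = 0.01638 and ∂z/∂N = −n_y/n_z = −0.31951.
Unit vector along 220° is (sin 220°, cos 220°) = (-0.6428, -0.7660).
Slope in that direction = a·(-0.6428) + b·(-0.7660) = 0.23423.
Apparent dip = arctan|0.23423| = 13.2° (true dip is 17.7°, so apparent ≤ true as expected).

13.2°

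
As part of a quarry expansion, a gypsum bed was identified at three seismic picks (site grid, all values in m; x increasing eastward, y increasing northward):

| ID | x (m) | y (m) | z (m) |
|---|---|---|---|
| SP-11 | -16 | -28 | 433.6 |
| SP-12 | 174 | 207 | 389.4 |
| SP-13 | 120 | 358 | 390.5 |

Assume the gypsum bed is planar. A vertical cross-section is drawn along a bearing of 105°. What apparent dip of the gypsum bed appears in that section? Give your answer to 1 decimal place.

Let the plane be z = a·x + b·y + c.
SP-12−SP-11: 190a + 235b = −44.2;  SP-13−SP-11: 136a + 386b = −43.1.
Solving gives a = −0.16754, b = −0.05263.
Unit vector along 105° is (sin 105°, cos 105°) = (0.9659, -0.2588).
Slope in that direction = a·(0.9659) + b·(-0.2588) = −0.14821.
Apparent dip = arctan|0.14821| = 8.4° (true dip is 10.0°, so apparent ≤ true as expected).

8.4°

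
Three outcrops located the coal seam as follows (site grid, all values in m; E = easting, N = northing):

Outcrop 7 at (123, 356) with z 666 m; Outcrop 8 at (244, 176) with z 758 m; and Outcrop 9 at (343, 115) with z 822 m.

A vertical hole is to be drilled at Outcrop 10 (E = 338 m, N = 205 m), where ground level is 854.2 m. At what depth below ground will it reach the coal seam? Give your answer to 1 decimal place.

46.8 m

Let the plane be z = a·E + b·N + c.
Outcrop 8−Outcrop 7: 121a − 180b = 92;  Outcrop 9−Outcrop 7: 220a − 241b = 156.
Solving gives a = 0.56595, b = −0.13066.
Then c = 666 − a·123 − b·356 = 642.90.
At (338, 205): z_contact = 191.29 − 26.79 + 642.90 = 807.41 m.
Depth below ground = 854.2 − 807.41 = 46.8 m.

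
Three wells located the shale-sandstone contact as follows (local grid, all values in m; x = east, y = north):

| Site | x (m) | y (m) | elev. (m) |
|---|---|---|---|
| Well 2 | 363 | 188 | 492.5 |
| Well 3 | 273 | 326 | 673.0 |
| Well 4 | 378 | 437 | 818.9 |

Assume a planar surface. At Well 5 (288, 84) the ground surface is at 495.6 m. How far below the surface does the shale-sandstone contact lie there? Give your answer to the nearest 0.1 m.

139.7 m

Two edge vectors: Well 2→Well 3 = (-90, 138, 180.5), Well 2→Well 4 = (15, 249, 326.4).
Normal n = (Well 2→Well 3) × (Well 2→Well 4) = (98.7, 32083.5, -24480).
So ∂z/∂x = −n_x/n_z = 0.00403 and ∂z/∂y = −n_y/n_z = 1.31060.
Intercept c from Well 2: 492.5 − 1.46 − 246.39 = 244.64.
At (288, 84): z_contact = 1.16 + 110.09 + 244.64 = 355.90 m.
Depth below ground = 495.6 − 355.90 = 139.7 m.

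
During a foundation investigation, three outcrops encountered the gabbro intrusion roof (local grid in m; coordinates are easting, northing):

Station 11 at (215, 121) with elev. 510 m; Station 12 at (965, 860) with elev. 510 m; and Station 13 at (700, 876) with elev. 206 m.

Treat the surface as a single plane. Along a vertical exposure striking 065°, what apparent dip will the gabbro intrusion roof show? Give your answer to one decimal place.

Let the plane be z = a·easting + b·northing + c.
Station 12−Station 11: 750a + 739b = 0;  Station 13−Station 11: 485a + 755b = −304.
Solving gives a = 1.08093, b = −1.09702.
Unit vector along 065° is (sin 65°, cos 65°) = (0.9063, 0.4226).
Slope in that direction = a·(0.9063) + b·(0.4226) = 0.51604.
Apparent dip = arctan|0.51604| = 27.3° (true dip is 57.0°, so apparent ≤ true as expected).

27.3°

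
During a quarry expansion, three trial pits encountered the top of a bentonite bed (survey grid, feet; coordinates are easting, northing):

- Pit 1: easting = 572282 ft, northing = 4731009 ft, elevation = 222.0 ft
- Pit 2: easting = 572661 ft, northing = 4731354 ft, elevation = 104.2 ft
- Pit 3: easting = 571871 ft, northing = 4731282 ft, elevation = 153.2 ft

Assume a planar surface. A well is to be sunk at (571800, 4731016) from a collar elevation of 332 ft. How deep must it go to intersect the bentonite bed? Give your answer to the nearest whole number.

Two edge vectors: Pit 1→Pit 2 = (379, 345, -117.8), Pit 1→Pit 3 = (-411, 273, -68.8).
Normal n = (Pit 1→Pit 2) × (Pit 1→Pit 3) = (8423.4, 74491, 245262).
So ∂z/∂easting = −n_x/n_z = −0.03434450 and ∂z/∂northing = −n_y/n_z = −0.30372010.
Intercept c from Pit 1: 222 + 19654.74 + 1436902.54 = 1456779.28.
At (571800, 4731016): z_contact = −19638.2 − 1436904.7 + 1456779.28 = 236.4 ft.
Depth below ground = 332 − 236.4 = 96 ft.

96 ft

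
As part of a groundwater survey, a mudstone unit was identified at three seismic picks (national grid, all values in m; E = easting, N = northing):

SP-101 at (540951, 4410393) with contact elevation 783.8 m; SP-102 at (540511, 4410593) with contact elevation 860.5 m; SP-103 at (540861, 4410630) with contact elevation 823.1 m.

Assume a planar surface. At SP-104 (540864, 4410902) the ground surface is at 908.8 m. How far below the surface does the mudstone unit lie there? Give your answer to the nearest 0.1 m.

53.3 m

Two edge vectors: SP-101→SP-102 = (-440, 200, 76.7), SP-101→SP-103 = (-90, 237, 39.3).
Normal n = (SP-101→SP-102) × (SP-101→SP-103) = (-10317.9, 10389, -86280).
So ∂z/∂E = −n_x/n_z = −0.119586231 and ∂z/∂N = −n_y/n_z = 0.120410292.
Intercept c from SP-101: 783.8 + 64690.29 − 531056.71 = −465582.62.
At (540864, 4410902): z_contact = −64679.89 + 531118.00 − 465582.62 = 855.49 m.
Depth below ground = 908.8 − 855.49 = 53.3 m.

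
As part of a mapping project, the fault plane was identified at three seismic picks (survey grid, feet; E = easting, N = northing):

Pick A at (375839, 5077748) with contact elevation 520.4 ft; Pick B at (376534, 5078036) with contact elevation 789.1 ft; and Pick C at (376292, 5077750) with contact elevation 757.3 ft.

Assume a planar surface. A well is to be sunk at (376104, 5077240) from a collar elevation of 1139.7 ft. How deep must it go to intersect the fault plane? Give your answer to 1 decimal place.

Two edge vectors: Pick A→Pick B = (695, 288, 268.7), Pick A→Pick C = (453, 2, 236.9).
Normal n = (Pick A→Pick B) × (Pick A→Pick C) = (67689.8, -42924.4, -129074).
So ∂z/∂E = −n_x/n_z = 0.524426298 and ∂z/∂N = −n_y/n_z = −0.332556518.
Intercept c from Pick A: 520.4 − 197099.86 + 1688638.19 = 1492058.74.
At (376104, 5077240): z_contact = 197238.83 − 1688469.26 + 1492058.74 = 828.31 ft.
Depth below ground = 1139.7 − 828.31 = 311.4 ft.

311.4 ft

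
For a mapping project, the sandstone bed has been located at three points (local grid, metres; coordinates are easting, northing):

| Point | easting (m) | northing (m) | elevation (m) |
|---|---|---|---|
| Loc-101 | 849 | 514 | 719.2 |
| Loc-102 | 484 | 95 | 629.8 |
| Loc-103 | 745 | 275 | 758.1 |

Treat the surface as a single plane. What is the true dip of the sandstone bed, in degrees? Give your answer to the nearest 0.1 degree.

45.5°

Two edge vectors: Loc-101→Loc-102 = (-365, -419, -89.4), Loc-101→Loc-103 = (-104, -239, 38.9).
Normal n = (Loc-101→Loc-102) × (Loc-101→Loc-103) = (-37665.7, 23496.1, 43659).
So ∂z/∂easting = −n_x/n_z = 0.86272 and ∂z/∂northing = −n_y/n_z = −0.53817.
Gradient magnitude |∇z| = √(a² + b²) = √(0.74429 + 0.28963) = 1.01682.
True dip = arctan(1.01682) = 45.5°, dipping toward WNW (azimuth ≈ 302°).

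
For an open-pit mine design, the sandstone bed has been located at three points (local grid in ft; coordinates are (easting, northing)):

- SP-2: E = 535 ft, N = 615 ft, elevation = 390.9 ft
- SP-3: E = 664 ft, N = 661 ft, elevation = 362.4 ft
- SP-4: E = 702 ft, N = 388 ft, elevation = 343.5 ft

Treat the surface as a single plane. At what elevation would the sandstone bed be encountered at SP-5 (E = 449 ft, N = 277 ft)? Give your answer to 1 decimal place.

398.6 ft

Two edge vectors: SP-2→SP-3 = (129, 46, -28.5), SP-2→SP-4 = (167, -227, -47.4).
Normal n = (SP-2→SP-3) × (SP-2→SP-4) = (-8649.9, 1355.1, -36965).
So ∂z/∂E = −n_x/n_z = −0.23400 and ∂z/∂N = −n_y/n_z = 0.03666.
Intercept c from SP-2: 390.9 + 125.19 − 22.55 = 493.55.
At (449, 277): z = −105.1 + 10.2 + 493.55 = 398.6 ft.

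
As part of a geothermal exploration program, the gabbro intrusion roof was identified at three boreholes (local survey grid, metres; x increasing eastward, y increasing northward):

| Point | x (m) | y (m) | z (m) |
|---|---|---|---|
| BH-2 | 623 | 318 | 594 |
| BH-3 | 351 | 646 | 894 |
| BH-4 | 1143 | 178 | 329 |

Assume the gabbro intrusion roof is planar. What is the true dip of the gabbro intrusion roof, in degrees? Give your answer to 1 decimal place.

Let the plane be z = a·x + b·y + c.
BH-3−BH-2: −272a + 328b = 300;  BH-4−BH-2: 520a − 140b = −265.
Solving gives a = −0.33907, b = 0.63345.
Gradient magnitude |∇z| = √(a² + b²) = √(0.11497 + 0.40126) = 0.71849.
True dip = arctan(0.71849) = 35.7°, dipping toward SSE (azimuth ≈ 152°).

35.7°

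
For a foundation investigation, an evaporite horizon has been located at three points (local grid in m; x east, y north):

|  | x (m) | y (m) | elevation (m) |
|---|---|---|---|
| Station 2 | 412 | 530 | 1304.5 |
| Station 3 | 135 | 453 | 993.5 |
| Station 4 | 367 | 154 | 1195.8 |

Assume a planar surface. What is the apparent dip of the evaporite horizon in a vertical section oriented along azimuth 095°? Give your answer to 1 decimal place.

46.7°

Two edge vectors: Station 2→Station 3 = (-277, -77, -311), Station 2→Station 4 = (-45, -376, -108.7).
Normal n = (Station 2→Station 3) × (Station 2→Station 4) = (-108566.1, -16114.9, 100687).
So ∂z/∂x = −n_x/n_z = 1.07825 and ∂z/∂y = −n_y/n_z = 0.16005.
Unit vector along 095° is (sin 95°, cos 95°) = (0.9962, -0.0872).
Slope in that direction = a·(0.9962) + b·(-0.0872) = 1.06020.
Apparent dip = arctan|1.06020| = 46.7° (true dip is 47.5°, so apparent ≤ true as expected).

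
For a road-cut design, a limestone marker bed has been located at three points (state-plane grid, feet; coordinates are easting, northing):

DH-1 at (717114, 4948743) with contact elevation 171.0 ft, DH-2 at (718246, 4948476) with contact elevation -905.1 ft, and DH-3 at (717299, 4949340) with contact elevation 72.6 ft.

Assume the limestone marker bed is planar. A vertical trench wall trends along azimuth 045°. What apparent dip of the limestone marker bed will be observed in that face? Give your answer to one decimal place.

Let the plane be z = a·easting + b·northing + c.
DH-2−DH-1: 1132a − 267b = −1076.1;  DH-3−DH-1: 185a + 597b = −98.4.
Solving gives a = −0.92210, b = 0.12092.
Unit vector along 045° is (sin 45°, cos 45°) = (0.7071, 0.7071).
Slope in that direction = a·(0.7071) + b·(0.7071) = −0.56652.
Apparent dip = arctan|0.56652| = 29.5° (true dip is 42.9°, so apparent ≤ true as expected).

29.5°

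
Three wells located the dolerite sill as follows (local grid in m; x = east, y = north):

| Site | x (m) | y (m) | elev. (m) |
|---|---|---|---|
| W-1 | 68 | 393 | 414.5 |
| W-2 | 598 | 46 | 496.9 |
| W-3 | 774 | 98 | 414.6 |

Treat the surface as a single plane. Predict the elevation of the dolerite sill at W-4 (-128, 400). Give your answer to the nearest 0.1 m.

463.6 m

Let the plane be z = a·x + b·y + c.
W-2−W-1: 530a − 347b = 82.4;  W-3−W-1: 706a − 295b = 0.1.
Solving gives a = −0.27387, b = −0.65576.
Then c = 414.5 − a·68 − b·393 = 690.84.
At (-128, 400): z = 35.1 − 262.3 + 690.84 = 463.6 m.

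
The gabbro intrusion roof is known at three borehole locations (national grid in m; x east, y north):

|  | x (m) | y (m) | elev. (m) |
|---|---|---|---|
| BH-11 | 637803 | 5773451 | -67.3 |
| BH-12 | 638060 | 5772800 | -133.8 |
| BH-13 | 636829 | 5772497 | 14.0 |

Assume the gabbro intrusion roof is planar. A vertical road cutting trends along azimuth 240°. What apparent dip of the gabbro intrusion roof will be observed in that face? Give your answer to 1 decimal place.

5.1°

Two edge vectors: BH-11→BH-12 = (257, -651, -66.5), BH-11→BH-13 = (-974, -954, 81.3).
Normal n = (BH-11→BH-12) × (BH-11→BH-13) = (-116367.3, 43876.9, -879252).
So ∂z/∂x = −n_x/n_z = −0.13235 and ∂z/∂y = −n_y/n_z = 0.04990.
Unit vector along 240° is (sin 240°, cos 240°) = (-0.8660, -0.5000).
Slope in that direction = a·(-0.8660) + b·(-0.5000) = 0.08967.
Apparent dip = arctan|0.08967| = 5.1° (true dip is 8.1°, so apparent ≤ true as expected).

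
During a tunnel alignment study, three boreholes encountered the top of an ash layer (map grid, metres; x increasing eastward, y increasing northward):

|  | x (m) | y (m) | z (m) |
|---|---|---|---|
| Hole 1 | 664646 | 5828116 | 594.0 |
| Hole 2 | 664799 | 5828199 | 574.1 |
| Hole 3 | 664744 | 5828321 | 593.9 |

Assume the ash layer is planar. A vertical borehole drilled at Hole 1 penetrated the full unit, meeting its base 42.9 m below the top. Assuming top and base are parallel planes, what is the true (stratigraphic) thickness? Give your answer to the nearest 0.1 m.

42.1 m

Two edge vectors: Hole 1→Hole 2 = (153, 83, -19.9), Hole 1→Hole 3 = (98, 205, -0.1).
Normal n = (Hole 1→Hole 2) × (Hole 1→Hole 3) = (4071.2, -1934.9, 23231).
So ∂z/∂x = −n_x/n_z = −0.17525 and ∂z/∂y = −n_y/n_z = 0.08329.
|∇z| = √(a²+b²) = 0.19403, so dip δ = arctan(0.19403) = 10.98°.
True thickness = vertical thickness × cos δ = 42.9 × cos 10.98° = 42.1 m.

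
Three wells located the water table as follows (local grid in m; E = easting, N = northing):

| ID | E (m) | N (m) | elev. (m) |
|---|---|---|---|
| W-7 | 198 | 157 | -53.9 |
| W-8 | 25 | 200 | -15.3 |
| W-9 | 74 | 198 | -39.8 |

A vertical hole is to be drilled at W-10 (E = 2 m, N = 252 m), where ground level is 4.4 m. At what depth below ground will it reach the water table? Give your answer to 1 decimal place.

Let the plane be z = a·E + b·N + c.
W-8−W-7: −173a + 43b = 38.6;  W-9−W-7: −124a + 41b = 14.1.
Solving gives a = −0.55440, b = −1.33282.
Then c = -53.9 − a·198 − b·157 = 265.12.
At (2, 252): z_contact = −1.11 − 335.87 + 265.12 = -71.86 m.
Depth below ground = 4.4 − (-71.86) = 76.3 m.

76.3 m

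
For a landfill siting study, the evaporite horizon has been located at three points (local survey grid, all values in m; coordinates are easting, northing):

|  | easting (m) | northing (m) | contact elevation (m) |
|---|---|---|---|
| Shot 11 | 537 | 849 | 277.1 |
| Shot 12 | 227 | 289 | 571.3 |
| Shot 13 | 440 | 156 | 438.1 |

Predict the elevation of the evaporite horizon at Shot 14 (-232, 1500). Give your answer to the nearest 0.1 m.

Two edge vectors: Shot 11→Shot 12 = (-310, -560, 294.2), Shot 11→Shot 13 = (-97, -693, 161).
Normal n = (Shot 11→Shot 12) × (Shot 11→Shot 13) = (113720.6, 21372.6, 160510).
So ∂z/∂easting = −n_x/n_z = −0.708495 and ∂z/∂northing = −n_y/n_z = −0.133154.
Intercept c from Shot 11: 277.1 + 380.46 + 113.05 = 770.61.
At (-232, 1500): z = 164.4 − 199.7 + 770.61 = 735.2 m.

735.2 m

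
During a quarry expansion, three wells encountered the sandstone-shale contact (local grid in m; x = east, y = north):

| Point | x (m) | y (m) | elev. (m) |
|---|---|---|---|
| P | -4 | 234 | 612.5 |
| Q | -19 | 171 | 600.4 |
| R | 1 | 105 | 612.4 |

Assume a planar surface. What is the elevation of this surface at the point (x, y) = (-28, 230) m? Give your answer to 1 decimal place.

Let the plane be z = a·x + b·y + c.
Q−P: −15a − 63b = −12.1;  R−P: 5a − 129b = −0.1.
Solving gives a = 0.69093, b = 0.02756.
Then c = 612.5 − a·-4 − b·234 = 608.82.
At (-28, 230): z = −19.3 + 6.3 + 608.82 = 595.8 m.

595.8 m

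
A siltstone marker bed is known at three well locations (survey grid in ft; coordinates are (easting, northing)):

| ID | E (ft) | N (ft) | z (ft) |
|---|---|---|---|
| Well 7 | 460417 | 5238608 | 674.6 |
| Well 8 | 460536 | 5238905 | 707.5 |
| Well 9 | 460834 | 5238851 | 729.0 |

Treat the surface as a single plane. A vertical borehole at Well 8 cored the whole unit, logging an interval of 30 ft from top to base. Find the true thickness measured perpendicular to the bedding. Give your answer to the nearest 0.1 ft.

29.8 ft

Two edge vectors: Well 7→Well 8 = (119, 297, 32.9), Well 7→Well 9 = (417, 243, 54.4).
Normal n = (Well 7→Well 8) × (Well 7→Well 9) = (8162.1, 7245.7, -94932).
So ∂z/∂E = −n_x/n_z = 0.08598 and ∂z/∂N = −n_y/n_z = 0.07633.
|∇z| = √(a²+b²) = 0.11497, so dip δ = arctan(0.11497) = 6.56°.
True thickness = vertical thickness × cos δ = 30 × cos 6.56° = 29.8 ft.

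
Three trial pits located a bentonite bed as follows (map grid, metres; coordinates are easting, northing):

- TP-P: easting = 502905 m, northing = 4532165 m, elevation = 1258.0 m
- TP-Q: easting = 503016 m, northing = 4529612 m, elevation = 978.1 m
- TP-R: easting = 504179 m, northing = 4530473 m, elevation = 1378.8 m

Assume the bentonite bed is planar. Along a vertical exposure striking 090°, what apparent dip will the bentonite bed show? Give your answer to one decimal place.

14.3°

Let the plane be z = a·easting + b·northing + c.
TP-Q−TP-P: 111a − 2553b = −279.9;  TP-R−TP-P: 1274a − 1692b = 120.8.
Solving gives a = 0.25516, b = 0.12073.
Unit vector along 090° is (sin 90°, cos 90°) = (1.0000, 0.0000).
Slope in that direction = a·(1.0000) + b·(0.0000) = 0.25516.
Apparent dip = arctan|0.25516| = 14.3° (true dip is 15.8°, so apparent ≤ true as expected).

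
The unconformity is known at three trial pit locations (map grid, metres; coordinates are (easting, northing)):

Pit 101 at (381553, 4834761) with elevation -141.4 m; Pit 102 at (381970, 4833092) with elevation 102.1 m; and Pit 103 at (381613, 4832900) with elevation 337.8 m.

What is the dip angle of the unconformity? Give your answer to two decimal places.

30.18°

Let the plane be z = a·E + b·N + c.
Pit 102−Pit 101: 417a − 1669b = 243.5;  Pit 103−Pit 101: 60a − 1861b = 479.2.
Solving gives a = −0.51285, b = −0.27403.
Gradient magnitude |∇z| = √(a² + b²) = √(0.26301 + 0.07509) = 0.58147.
True dip = arctan(0.58147) = 30.18°, dipping toward ENE (azimuth ≈ 062°).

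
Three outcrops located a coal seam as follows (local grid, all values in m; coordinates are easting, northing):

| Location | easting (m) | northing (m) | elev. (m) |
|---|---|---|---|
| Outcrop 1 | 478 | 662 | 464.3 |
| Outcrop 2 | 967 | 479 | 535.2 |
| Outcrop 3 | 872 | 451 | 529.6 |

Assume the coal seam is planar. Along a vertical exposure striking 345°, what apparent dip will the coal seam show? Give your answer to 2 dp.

8.49°

Let the plane be z = a·easting + b·northing + c.
Outcrop 2−Outcrop 1: 489a − 183b = 70.9;  Outcrop 3−Outcrop 1: 394a − 211b = 65.3.
Solving gives a = 0.09686, b = −0.12862.
Unit vector along 345° is (sin 345°, cos 345°) = (-0.2588, 0.9659).
Slope in that direction = a·(-0.2588) + b·(0.9659) = −0.14930.
Apparent dip = arctan|0.14930| = 8.49° (true dip is 9.1°, so apparent ≤ true as expected).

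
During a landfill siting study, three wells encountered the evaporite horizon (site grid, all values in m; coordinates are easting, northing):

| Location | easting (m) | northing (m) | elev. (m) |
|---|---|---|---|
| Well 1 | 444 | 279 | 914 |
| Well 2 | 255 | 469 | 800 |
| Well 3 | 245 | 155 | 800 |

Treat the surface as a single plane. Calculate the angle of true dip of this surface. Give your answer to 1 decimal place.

30.3°

Let the plane be z = a·easting + b·northing + c.
Well 2−Well 1: −189a + 190b = −114;  Well 3−Well 1: −199a − 124b = −114.
Solving gives a = 0.58446, b = −0.01861.
Gradient magnitude |∇z| = √(a² + b²) = √(0.34160 + 0.00035) = 0.58476.
True dip = arctan(0.58476) = 30.3°, dipping toward W (azimuth ≈ 272°).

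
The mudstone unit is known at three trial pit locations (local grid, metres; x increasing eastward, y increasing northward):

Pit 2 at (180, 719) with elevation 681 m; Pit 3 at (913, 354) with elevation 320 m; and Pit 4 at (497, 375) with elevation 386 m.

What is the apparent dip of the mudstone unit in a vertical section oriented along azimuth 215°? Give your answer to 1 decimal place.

Two edge vectors: Pit 2→Pit 3 = (733, -365, -361), Pit 2→Pit 4 = (317, -344, -295).
Normal n = (Pit 2→Pit 3) × (Pit 2→Pit 4) = (-16509, 101798, -136447).
So ∂z/∂x = −n_x/n_z = −0.12099 and ∂z/∂y = −n_y/n_z = 0.74606.
Unit vector along 215° is (sin 215°, cos 215°) = (-0.5736, -0.8192).
Slope in that direction = a·(-0.5736) + b·(-0.8192) = −0.54174.
Apparent dip = arctan|0.54174| = 28.4° (true dip is 37.1°, so apparent ≤ true as expected).

28.4°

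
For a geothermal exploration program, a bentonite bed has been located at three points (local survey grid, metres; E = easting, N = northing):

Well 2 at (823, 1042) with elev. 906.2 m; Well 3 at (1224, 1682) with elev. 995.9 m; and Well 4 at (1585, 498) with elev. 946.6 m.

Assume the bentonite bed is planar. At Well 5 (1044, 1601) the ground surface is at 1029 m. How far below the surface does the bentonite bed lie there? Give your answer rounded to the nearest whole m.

58 m

Let the plane be z = a·E + b·N + c.
Well 3−Well 2: 401a + 640b = 89.7;  Well 4−Well 2: 762a − 544b = 40.4.
Solving gives a = 0.10577, b = 0.07389.
Then c = 906.2 − a·823 − b·1042 = 742.16.
At (1044, 1601): z_contact = 110.4 + 118.3 + 742.16 = 970.9 m.
Depth below ground = 1029 − 970.9 = 58 m.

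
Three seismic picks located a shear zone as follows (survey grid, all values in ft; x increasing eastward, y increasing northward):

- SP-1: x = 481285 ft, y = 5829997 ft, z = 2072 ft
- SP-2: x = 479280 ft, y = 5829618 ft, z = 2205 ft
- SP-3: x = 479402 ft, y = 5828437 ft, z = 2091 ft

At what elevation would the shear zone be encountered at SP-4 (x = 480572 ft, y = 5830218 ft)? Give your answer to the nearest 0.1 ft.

Two edge vectors: SP-1→SP-2 = (-2005, -379, 133), SP-1→SP-3 = (-1883, -1560, 19).
Normal n = (SP-1→SP-2) × (SP-1→SP-3) = (200279, -212344, 2414143).
So ∂z/∂x = −n_x/n_z = −0.082960703 and ∂z/∂y = −n_y/n_z = 0.087958336.
Intercept c from SP-1: 2072 + 39927.74 − 512796.83 = −470797.09.
At (480572, 5830218): z = −39868.6 + 512816.3 − 470797.09 = 2150.6 ft.

2150.6 ft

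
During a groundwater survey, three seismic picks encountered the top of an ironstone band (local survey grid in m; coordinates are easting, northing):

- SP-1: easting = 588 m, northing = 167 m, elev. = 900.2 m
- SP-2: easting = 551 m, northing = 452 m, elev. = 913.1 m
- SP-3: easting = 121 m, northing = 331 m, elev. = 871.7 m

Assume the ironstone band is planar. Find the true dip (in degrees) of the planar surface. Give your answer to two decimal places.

5.60°

Two edge vectors: SP-1→SP-2 = (-37, 285, 12.9), SP-1→SP-3 = (-467, 164, -28.5).
Normal n = (SP-1→SP-2) × (SP-1→SP-3) = (-10238.1, -7078.8, 127027).
So ∂z/∂easting = −n_x/n_z = 0.08060 and ∂z/∂northing = −n_y/n_z = 0.05573.
Gradient magnitude |∇z| = √(a² + b²) = √(0.00650 + 0.00311) = 0.09799.
True dip = arctan(0.09799) = 5.60°, dipping toward SW (azimuth ≈ 235°).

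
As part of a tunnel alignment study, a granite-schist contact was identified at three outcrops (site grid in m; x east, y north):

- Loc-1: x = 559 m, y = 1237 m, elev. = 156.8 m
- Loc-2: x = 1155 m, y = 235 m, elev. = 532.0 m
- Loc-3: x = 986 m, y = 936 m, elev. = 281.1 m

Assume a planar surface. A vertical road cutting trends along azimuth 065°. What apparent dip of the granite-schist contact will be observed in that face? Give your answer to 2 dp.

Two edge vectors: Loc-1→Loc-2 = (596, -1002, 375.2), Loc-1→Loc-3 = (427, -301, 124.3).
Normal n = (Loc-1→Loc-2) × (Loc-1→Loc-3) = (-11613.4, 86127.6, 248458).
So ∂z/∂x = −n_x/n_z = 0.04674 and ∂z/∂y = −n_y/n_z = −0.34665.
Unit vector along 065° is (sin 65°, cos 65°) = (0.9063, 0.4226).
Slope in that direction = a·(0.9063) + b·(0.4226) = −0.10414.
Apparent dip = arctan|0.10414| = 5.95° (true dip is 19.3°, so apparent ≤ true as expected).

5.95°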